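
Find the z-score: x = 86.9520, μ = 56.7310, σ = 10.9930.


z = (86.9520 - 56.7310)/10.9930
= 30.2210/10.9930
= 2.7491

z = 2.7491


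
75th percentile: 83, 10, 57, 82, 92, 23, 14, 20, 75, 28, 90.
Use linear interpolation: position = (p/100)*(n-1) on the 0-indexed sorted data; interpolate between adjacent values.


Sorted: 10, 14, 20, 23, 28, 57, 75, 82, 83, 90, 92
n = 11
Index = 75/100 * 10 = 7.5000
Lower = data[7] = 82, Upper = data[8] = 83
P75 = 82 + 0.5000*(1) = 82.5000

P75 = 82.5000


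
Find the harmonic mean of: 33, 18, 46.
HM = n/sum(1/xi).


Sum of reciprocals = 1/33 + 1/18 + 1/46 = 0.107598
HM = 3/0.107598 = 27.8816

HM = 27.8816


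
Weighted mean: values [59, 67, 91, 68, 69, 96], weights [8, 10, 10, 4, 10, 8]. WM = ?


Numerator = 59*8 + 67*10 + 91*10 + 68*4 + 69*10 + 96*8 = 3782
Denominator = 8 + 10 + 10 + 4 + 10 + 8 = 50
WM = 3782/50 = 75.6400

WM = 75.6400


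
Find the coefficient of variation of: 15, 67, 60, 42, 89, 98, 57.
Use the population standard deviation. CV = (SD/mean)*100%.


Mean = 61.1429
SD = 25.8646
CV = (25.8646/61.1429)*100 = 42.3020%

CV = 42.3020%


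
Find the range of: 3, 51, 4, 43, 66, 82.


Max = 82, Min = 3
Range = 82 - 3 = 79

Range = 79


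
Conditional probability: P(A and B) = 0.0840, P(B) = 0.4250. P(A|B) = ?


P(A|B) = 0.0840/0.4250 = 0.1976

P(A|B) = 0.1976


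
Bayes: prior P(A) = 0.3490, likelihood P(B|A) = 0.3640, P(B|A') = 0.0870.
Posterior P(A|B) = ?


P(B) = P(B|A)*P(A) + P(B|A')*P(A')
= 0.3640*0.3490 + 0.0870*0.6510
= 0.127036 + 0.056637 = 0.183673
P(A|B) = 0.127036/0.183673 = 0.6916

P(A|B) = 0.6916


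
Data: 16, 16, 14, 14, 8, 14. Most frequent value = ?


Frequencies: 8:1, 14:3, 16:2
Max frequency = 3
Mode = 14

Mode = 14


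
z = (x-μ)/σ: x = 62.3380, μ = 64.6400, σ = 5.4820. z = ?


z = (62.3380 - 64.6400)/5.4820
= -2.3020/5.4820
= -0.4199

z = -0.4199


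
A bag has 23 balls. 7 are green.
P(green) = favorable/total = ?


P = 7/23 = 0.3043

P = 0.3043


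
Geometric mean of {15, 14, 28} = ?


Product = 15 × 14 × 28 = 5880
GM = 5880^(1/3) = 18.0492

GM = 18.0492


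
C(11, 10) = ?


C(11,10) = 11!/(10! × 1!)
= 39916800/(3628800 × 1)
= 11

C(11,10) = 11


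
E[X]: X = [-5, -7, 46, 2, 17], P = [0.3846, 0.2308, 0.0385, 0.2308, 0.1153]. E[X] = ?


E[X] = -5*0.3846 - 7*0.2308 + 46*0.0385 + 2*0.2308 + 17*0.1153
= -1.9230 - 1.6156 + 1.7710 + 0.4616 + 1.9601
= 0.6541

E[X] = 0.6541


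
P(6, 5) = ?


P(6,5) = 6!/1!
= 720/1
= 720

P(6,5) = 720


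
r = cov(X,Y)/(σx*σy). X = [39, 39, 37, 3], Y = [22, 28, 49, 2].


Mean X = 29.5000, Mean Y = 25.2500
SD X = 15.321553, SD Y = 16.753731
Cov = 197.375000
r = 197.375000/(15.321553*16.753731) = 0.7689

r = 0.7689


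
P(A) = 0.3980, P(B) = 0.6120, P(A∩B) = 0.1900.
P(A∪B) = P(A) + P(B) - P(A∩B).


P(A∪B) = 0.3980 + 0.6120 - 0.1900
= 1.0100 - 0.1900
= 0.8200

P(A∪B) = 0.8200


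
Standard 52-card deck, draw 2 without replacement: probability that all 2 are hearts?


P(all hearts) = (13/52) × (12/51)
= 0.0588

P = 0.0588


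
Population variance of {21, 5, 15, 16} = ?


Mean = 14.2500
Squared deviations: 45.5625, 85.5625, 0.5625, 3.0625
Sum = 134.7500
Variance = 134.7500/4 = 33.6875

Variance = 33.6875


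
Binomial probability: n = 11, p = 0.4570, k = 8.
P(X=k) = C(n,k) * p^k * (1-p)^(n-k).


C(11,8) = 165
p^8 = 0.001903
(1-p)^3 = 0.160103
P = 165 * 0.001903 * 0.160103 = 0.0503

P(X=8) = 0.0503


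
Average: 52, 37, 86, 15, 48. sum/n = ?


Sum = 52 + 37 + 86 + 15 + 48 = 238
n = 5
Mean = 238/5 = 47.6000

Mean = 47.6000


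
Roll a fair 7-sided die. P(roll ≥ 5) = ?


Favorable outcomes (roll ≥ 5): 3
Total outcomes = 7
P = 3/7 = 0.4286

P = 0.4286


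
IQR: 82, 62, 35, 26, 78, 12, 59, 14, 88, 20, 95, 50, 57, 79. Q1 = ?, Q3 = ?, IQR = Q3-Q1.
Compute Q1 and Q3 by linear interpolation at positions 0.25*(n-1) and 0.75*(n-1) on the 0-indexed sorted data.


Sorted: 12, 14, 20, 26, 35, 50, 57, 59, 62, 78, 79, 82, 88, 95
Q1 (25th %ile) = 28.2500
Q3 (75th %ile) = 78.7500
IQR = 78.7500 - 28.2500 = 50.5000

IQR = 50.5000


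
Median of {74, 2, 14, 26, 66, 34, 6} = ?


Sorted: 2, 6, 14, 26, 34, 66, 74
n = 7 (odd)
Middle value = 26

Median = 26


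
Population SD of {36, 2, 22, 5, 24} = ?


Mean = 17.8000
Variance = 160.1600
SD = sqrt(160.1600) = 12.6554

SD = 12.6554


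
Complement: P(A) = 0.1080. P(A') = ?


P(not A) = 1 - 0.1080 = 0.8920

P(not A) = 0.8920


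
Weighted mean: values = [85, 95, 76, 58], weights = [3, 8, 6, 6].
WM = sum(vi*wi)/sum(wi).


Numerator = 85*3 + 95*8 + 76*6 + 58*6 = 1819
Denominator = 3 + 8 + 6 + 6 = 23
WM = 1819/23 = 79.0870

WM = 79.0870


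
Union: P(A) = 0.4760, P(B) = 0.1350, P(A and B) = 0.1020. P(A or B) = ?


P(A∪B) = 0.4760 + 0.1350 - 0.1020
= 0.6110 - 0.1020
= 0.5090

P(A∪B) = 0.5090


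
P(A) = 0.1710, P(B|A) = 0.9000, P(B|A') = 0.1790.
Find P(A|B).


P(B) = P(B|A)*P(A) + P(B|A')*P(A')
= 0.9000*0.1710 + 0.1790*0.8290
= 0.153900 + 0.148391 = 0.302291
P(A|B) = 0.153900/0.302291 = 0.5091

P(A|B) = 0.5091


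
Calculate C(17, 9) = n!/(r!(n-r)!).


C(17,9) = 17!/(9! × 8!)
= 355687428096000/(362880 × 40320)
= 24310

C(17,9) = 24310


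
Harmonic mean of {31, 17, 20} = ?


Sum of reciprocals = 1/31 + 1/17 + 1/20 = 0.141082
HM = 3/0.141082 = 21.2643

HM = 21.2643


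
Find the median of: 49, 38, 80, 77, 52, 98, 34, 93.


Sorted: 34, 38, 49, 52, 77, 80, 93, 98
n = 8 (even)
Middle values: 52 and 77
Median = (52+77)/2 = 64.5000

Median = 64.5000


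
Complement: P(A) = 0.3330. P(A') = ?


P(not A) = 1 - 0.3330 = 0.6670

P(not A) = 0.6670


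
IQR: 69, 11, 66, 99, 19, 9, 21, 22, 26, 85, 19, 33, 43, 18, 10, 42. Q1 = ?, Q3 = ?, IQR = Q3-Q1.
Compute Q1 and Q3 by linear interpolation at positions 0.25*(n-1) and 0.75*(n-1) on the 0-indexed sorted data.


Sorted: 9, 10, 11, 18, 19, 19, 21, 22, 26, 33, 42, 43, 66, 69, 85, 99
Q1 (25th %ile) = 18.7500
Q3 (75th %ile) = 48.7500
IQR = 48.7500 - 18.7500 = 30.0000

IQR = 30.0000


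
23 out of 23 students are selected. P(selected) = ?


P = 23/23 = 1.0000

P = 1.0000


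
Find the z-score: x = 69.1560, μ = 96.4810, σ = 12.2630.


z = (69.1560 - 96.4810)/12.2630
= -27.3250/12.2630
= -2.2282

z = -2.2282


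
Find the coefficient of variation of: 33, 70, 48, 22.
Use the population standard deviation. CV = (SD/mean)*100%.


Mean = 43.2500
SD = 17.9913
CV = (17.9913/43.2500)*100 = 41.5984%

CV = 41.5984%


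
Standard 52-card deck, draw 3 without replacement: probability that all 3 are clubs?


P(all clubs) = (13/52) × (12/51) × (11/50)
= 0.0129

P = 0.0129


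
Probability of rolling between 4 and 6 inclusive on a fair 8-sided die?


Favorable outcomes (4 ≤ roll ≤ 6): 3
Total outcomes = 8
P = 3/8 = 0.3750

P = 0.3750


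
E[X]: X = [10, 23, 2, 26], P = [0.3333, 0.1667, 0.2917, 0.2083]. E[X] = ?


E[X] = 10*0.3333 + 23*0.1667 + 2*0.2917 + 26*0.2083
= 3.3330 + 3.8341 + 0.5834 + 5.4158
= 13.1663

E[X] = 13.1663


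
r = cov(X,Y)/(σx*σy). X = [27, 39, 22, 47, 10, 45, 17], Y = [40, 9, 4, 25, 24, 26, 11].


Mean X = 29.5714, Mean Y = 19.8571
SD X = 13.286482, SD Y = 11.556428
Cov = 25.795918
r = 25.795918/(13.286482*11.556428) = 0.1680

r = 0.1680


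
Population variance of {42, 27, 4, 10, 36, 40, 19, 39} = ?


Mean = 27.1250
Squared deviations: 221.2656, 0.0156, 534.7656, 293.2656, 78.7656, 165.7656, 66.0156, 141.0156
Sum = 1500.8750
Variance = 1500.8750/8 = 187.6094

Variance = 187.6094


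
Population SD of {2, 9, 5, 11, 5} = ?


Mean = 6.4000
Variance = 10.2400
SD = sqrt(10.2400) = 3.2000

SD = 3.2000


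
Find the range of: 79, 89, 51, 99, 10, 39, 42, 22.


Max = 99, Min = 10
Range = 99 - 10 = 89

Range = 89


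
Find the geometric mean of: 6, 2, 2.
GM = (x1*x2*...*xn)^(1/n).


Product = 6 × 2 × 2 = 24
GM = 24^(1/3) = 2.8845

GM = 2.8845


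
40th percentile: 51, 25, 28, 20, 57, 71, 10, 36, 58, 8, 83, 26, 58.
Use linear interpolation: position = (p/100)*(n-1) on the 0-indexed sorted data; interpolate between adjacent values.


Sorted: 8, 10, 20, 25, 26, 28, 36, 51, 57, 58, 58, 71, 83
n = 13
Index = 40/100 * 12 = 4.8000
Lower = data[4] = 26, Upper = data[5] = 28
P40 = 26 + 0.8000*(2) = 27.6000

P40 = 27.6000


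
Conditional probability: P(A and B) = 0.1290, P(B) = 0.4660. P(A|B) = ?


P(A|B) = 0.1290/0.4660 = 0.2768

P(A|B) = 0.2768


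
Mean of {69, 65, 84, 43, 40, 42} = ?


Sum = 69 + 65 + 84 + 43 + 40 + 42 = 343
n = 6
Mean = 343/6 = 57.1667

Mean = 57.1667


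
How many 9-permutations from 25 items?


P(25,9) = 25!/16!
= 15511210043330985984000000/20922789888000
= 741354768000

P(25,9) = 741354768000


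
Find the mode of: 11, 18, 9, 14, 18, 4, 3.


Frequencies: 3:1, 4:1, 9:1, 11:1, 14:1, 18:2
Max frequency = 2
Mode = 18

Mode = 18


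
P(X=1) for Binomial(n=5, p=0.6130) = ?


C(5,1) = 5
p^1 = 0.613000
(1-p)^4 = 0.022431
P = 5 * 0.613000 * 0.022431 = 0.0688

P(X=1) = 0.0688


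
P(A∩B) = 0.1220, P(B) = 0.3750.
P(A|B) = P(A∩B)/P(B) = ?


P(A|B) = 0.1220/0.3750 = 0.3253

P(A|B) = 0.3253


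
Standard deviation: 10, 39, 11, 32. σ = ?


Mean = 23.0000
Variance = 162.5000
SD = sqrt(162.5000) = 12.7475

SD = 12.7475


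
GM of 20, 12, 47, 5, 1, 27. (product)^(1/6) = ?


Product = 20 × 12 × 47 × 5 × 1 × 27 = 1522800
GM = 1522800^(1/6) = 10.7261

GM = 10.7261


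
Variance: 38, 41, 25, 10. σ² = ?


Mean = 28.5000
Squared deviations: 90.2500, 156.2500, 12.2500, 342.2500
Sum = 601.0000
Variance = 601.0000/4 = 150.2500

Variance = 150.2500


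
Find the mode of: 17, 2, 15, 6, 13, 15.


Frequencies: 2:1, 6:1, 13:1, 15:2, 17:1
Max frequency = 2
Mode = 15

Mode = 15


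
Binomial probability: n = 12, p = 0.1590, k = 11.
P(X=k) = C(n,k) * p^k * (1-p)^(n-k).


C(12,11) = 12
p^11 = 1.641982e-09
(1-p)^1 = 0.841000
P = 12 * 1.641982e-09 * 0.841000 = 1.6571e-08

P(X=11) = 1.6571e-08


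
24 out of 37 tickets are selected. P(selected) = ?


P = 24/37 = 0.6486

P = 0.6486


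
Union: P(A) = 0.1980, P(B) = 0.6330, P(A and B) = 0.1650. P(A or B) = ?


P(A∪B) = 0.1980 + 0.6330 - 0.1650
= 0.8310 - 0.1650
= 0.6660

P(A∪B) = 0.6660


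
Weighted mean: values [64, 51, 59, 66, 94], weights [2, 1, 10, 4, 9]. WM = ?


Numerator = 64*2 + 51*1 + 59*10 + 66*4 + 94*9 = 1879
Denominator = 2 + 1 + 10 + 4 + 9 = 26
WM = 1879/26 = 72.2692

WM = 72.2692


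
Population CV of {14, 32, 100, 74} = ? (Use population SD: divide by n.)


Mean = 55.0000
SD = 33.8969
CV = (33.8969/55.0000)*100 = 61.6307%

CV = 61.6307%


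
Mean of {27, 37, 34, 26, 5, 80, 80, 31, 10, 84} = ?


Sum = 27 + 37 + 34 + 26 + 5 + 80 + 80 + 31 + 10 + 84 = 414
n = 10
Mean = 414/10 = 41.4000

Mean = 41.4000


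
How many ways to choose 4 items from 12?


C(12,4) = 12!/(4! × 8!)
= 479001600/(24 × 40320)
= 495

C(12,4) = 495


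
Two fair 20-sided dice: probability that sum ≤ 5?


Total outcomes = 20×20 = 400
Favorable (sum ≤ 5): 10
P = 10/400 = 0.0250

P = 0.0250


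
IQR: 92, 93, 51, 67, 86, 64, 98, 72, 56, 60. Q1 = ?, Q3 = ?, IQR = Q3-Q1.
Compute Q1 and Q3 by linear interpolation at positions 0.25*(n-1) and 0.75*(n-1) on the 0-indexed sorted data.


Sorted: 51, 56, 60, 64, 67, 72, 86, 92, 93, 98
Q1 (25th %ile) = 61.0000
Q3 (75th %ile) = 90.5000
IQR = 90.5000 - 61.0000 = 29.5000

IQR = 29.5000


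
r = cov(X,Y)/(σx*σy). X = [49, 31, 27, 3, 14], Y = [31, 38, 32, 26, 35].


Mean X = 24.8000, Mean Y = 32.4000
SD X = 15.625620, SD Y = 4.029888
Cov = 22.280000
r = 22.280000/(15.625620*4.029888) = 0.3538

r = 0.3538


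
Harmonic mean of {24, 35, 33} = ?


Sum of reciprocals = 1/24 + 1/35 + 1/33 = 0.100541
HM = 3/0.100541 = 29.8385

HM = 29.8385


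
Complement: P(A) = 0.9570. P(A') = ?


P(not A) = 1 - 0.9570 = 0.0430

P(not A) = 0.0430


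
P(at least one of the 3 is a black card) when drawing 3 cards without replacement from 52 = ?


P(at least one) = 1 - P(none)
P(none) = (26/52) × (25/51) × (24/50) = 0.117647
P(at least one) = 1 - 0.117647 = 0.8824

P = 0.8824


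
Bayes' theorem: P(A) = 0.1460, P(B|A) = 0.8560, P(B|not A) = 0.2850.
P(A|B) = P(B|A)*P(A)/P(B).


P(B) = P(B|A)*P(A) + P(B|A')*P(A')
= 0.8560*0.1460 + 0.2850*0.8540
= 0.124976 + 0.243390 = 0.368366
P(A|B) = 0.124976/0.368366 = 0.3393

P(A|B) = 0.3393


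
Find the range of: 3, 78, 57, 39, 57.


Max = 78, Min = 3
Range = 78 - 3 = 75

Range = 75


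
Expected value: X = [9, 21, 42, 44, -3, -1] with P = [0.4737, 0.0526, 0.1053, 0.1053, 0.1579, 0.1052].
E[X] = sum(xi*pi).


E[X] = 9*0.4737 + 21*0.0526 + 42*0.1053 + 44*0.1053 - 3*0.1579 - 1*0.1052
= 4.2633 + 1.1046 + 4.4226 + 4.6332 - 0.4737 - 0.1052
= 13.8448

E[X] = 13.8448


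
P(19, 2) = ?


P(19,2) = 19!/17!
= 121645100408832000/355687428096000
= 342

P(19,2) = 342


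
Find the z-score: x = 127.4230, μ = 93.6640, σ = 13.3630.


z = (127.4230 - 93.6640)/13.3630
= 33.7590/13.3630
= 2.5263

z = 2.5263


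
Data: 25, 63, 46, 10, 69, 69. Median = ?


Sorted: 10, 25, 46, 63, 69, 69
n = 6 (even)
Middle values: 46 and 63
Median = (46+63)/2 = 54.5000

Median = 54.5000


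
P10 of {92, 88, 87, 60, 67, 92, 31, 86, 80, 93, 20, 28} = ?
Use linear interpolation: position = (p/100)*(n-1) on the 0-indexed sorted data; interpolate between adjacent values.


Sorted: 20, 28, 31, 60, 67, 80, 86, 87, 88, 92, 92, 93
n = 12
Index = 10/100 * 11 = 1.1000
Lower = data[1] = 28, Upper = data[2] = 31
P10 = 28 + 0.1000*(3) = 28.3000

P10 = 28.3000


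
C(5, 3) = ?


C(5,3) = 5!/(3! × 2!)
= 120/(6 × 2)
= 10

C(5,3) = 10


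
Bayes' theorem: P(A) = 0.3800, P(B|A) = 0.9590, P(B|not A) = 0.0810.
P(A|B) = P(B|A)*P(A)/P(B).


P(B) = P(B|A)*P(A) + P(B|A')*P(A')
= 0.9590*0.3800 + 0.0810*0.6200
= 0.364420 + 0.050220 = 0.414640
P(A|B) = 0.364420/0.414640 = 0.8789

P(A|B) = 0.8789


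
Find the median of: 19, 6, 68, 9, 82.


Sorted: 6, 9, 19, 68, 82
n = 5 (odd)
Middle value = 19

Median = 19


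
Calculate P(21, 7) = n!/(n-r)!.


P(21,7) = 21!/14!
= 51090942171709440000/87178291200
= 586051200

P(21,7) = 586051200


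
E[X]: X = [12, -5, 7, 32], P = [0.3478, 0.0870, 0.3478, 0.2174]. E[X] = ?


E[X] = 12*0.3478 - 5*0.0870 + 7*0.3478 + 32*0.2174
= 4.1736 - 0.4350 + 2.4346 + 6.9568
= 13.1300

E[X] = 13.1300


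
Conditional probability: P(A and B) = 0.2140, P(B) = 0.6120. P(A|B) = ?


P(A|B) = 0.2140/0.6120 = 0.3497

P(A|B) = 0.3497


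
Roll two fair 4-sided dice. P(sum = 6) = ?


Total outcomes = 4×4 = 16
Favorable (sum = 6): 3
P = 3/16 = 0.1875

P = 0.1875


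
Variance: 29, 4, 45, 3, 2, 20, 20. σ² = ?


Mean = 17.5714
Squared deviations: 130.6122, 184.1837, 752.3265, 212.3265, 242.4694, 5.8980, 5.8980
Sum = 1533.7143
Variance = 1533.7143/7 = 219.1020

Variance = 219.1020


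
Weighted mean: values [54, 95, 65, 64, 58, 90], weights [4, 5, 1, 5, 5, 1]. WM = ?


Numerator = 54*4 + 95*5 + 65*1 + 64*5 + 58*5 + 90*1 = 1456
Denominator = 4 + 5 + 1 + 5 + 5 + 1 = 21
WM = 1456/21 = 69.3333

WM = 69.3333


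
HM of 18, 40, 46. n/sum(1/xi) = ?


Sum of reciprocals = 1/18 + 1/40 + 1/46 = 0.102295
HM = 3/0.102295 = 29.3270

HM = 29.3270


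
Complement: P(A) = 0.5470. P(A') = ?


P(not A) = 1 - 0.5470 = 0.4530

P(not A) = 0.4530


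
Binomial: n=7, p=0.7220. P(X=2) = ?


C(7,2) = 21
p^2 = 0.521284
(1-p)^5 = 0.001660
P = 21 * 0.521284 * 0.001660 = 0.0182

P(X=2) = 0.0182


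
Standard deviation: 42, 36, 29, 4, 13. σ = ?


Mean = 24.8000
Variance = 202.1600
SD = sqrt(202.1600) = 14.2183

SD = 14.2183


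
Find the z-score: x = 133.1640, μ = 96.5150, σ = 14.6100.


z = (133.1640 - 96.5150)/14.6100
= 36.6490/14.6100
= 2.5085

z = 2.5085


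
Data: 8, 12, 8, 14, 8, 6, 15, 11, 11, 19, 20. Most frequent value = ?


Frequencies: 6:1, 8:3, 11:2, 12:1, 14:1, 15:1, 19:1, 20:1
Max frequency = 3
Mode = 8

Mode = 8


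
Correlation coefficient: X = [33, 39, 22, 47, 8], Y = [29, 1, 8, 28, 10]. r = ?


Mean X = 29.8000, Mean Y = 15.2000
SD X = 13.614698, SD Y = 11.267653
Cov = 60.640000
r = 60.640000/(13.614698*11.267653) = 0.3953

r = 0.3953


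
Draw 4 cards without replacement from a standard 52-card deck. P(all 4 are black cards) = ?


P(all black cards) = (26/52) × (25/51) × (24/50) × (23/49)
= 0.0552

P = 0.0552


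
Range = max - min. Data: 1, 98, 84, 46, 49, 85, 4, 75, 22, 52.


Max = 98, Min = 1
Range = 98 - 1 = 97

Range = 97


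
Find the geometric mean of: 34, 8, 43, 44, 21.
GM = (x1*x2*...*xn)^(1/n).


Product = 34 × 8 × 43 × 44 × 21 = 10807104
GM = 10807104^(1/5) = 25.5118

GM = 25.5118


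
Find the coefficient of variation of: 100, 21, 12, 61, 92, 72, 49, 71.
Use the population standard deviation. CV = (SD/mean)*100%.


Mean = 59.7500
SD = 29.2308
CV = (29.2308/59.7500)*100 = 48.9218%

CV = 48.9218%


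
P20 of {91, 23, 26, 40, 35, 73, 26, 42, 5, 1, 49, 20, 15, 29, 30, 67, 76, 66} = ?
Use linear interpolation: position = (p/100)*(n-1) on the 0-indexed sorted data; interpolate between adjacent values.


Sorted: 1, 5, 15, 20, 23, 26, 26, 29, 30, 35, 40, 42, 49, 66, 67, 73, 76, 91
n = 18
Index = 20/100 * 17 = 3.4000
Lower = data[3] = 20, Upper = data[4] = 23
P20 = 20 + 0.4000*(3) = 21.2000

P20 = 21.2000


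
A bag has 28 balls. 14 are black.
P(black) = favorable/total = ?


P = 14/28 = 0.5000

P = 0.5000


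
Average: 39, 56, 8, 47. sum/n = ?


Sum = 39 + 56 + 8 + 47 = 150
n = 4
Mean = 150/4 = 37.5000

Mean = 37.5000


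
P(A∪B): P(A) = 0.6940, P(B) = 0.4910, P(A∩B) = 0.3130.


P(A∪B) = 0.6940 + 0.4910 - 0.3130
= 1.1850 - 0.3130
= 0.8720

P(A∪B) = 0.8720


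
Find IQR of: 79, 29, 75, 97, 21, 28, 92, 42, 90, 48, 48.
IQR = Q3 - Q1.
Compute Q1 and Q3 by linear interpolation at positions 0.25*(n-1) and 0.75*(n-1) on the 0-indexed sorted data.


Sorted: 21, 28, 29, 42, 48, 48, 75, 79, 90, 92, 97
Q1 (25th %ile) = 35.5000
Q3 (75th %ile) = 84.5000
IQR = 84.5000 - 35.5000 = 49.0000

IQR = 49.0000


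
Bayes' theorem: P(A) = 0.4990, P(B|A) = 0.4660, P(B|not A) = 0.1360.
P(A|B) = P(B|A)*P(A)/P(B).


P(B) = P(B|A)*P(A) + P(B|A')*P(A')
= 0.4660*0.4990 + 0.1360*0.5010
= 0.232534 + 0.068136 = 0.300670
P(A|B) = 0.232534/0.300670 = 0.7734

P(A|B) = 0.7734


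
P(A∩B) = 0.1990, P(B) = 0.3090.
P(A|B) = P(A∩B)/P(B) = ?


P(A|B) = 0.1990/0.3090 = 0.6440

P(A|B) = 0.6440


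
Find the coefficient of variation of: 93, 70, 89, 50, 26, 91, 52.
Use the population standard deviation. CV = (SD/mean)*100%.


Mean = 67.2857
SD = 23.7229
CV = (23.7229/67.2857)*100 = 35.2569%

CV = 35.2569%


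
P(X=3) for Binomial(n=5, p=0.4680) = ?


C(5,3) = 10
p^3 = 0.102503
(1-p)^2 = 0.283024
P = 10 * 0.102503 * 0.283024 = 0.2901

P(X=3) = 0.2901


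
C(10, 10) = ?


C(10,10) = 10!/(10! × 0!)
= 3628800/(3628800 × 1)
= 1

C(10,10) = 1


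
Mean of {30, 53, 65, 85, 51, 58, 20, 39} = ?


Sum = 30 + 53 + 65 + 85 + 51 + 58 + 20 + 39 = 401
n = 8
Mean = 401/8 = 50.1250

Mean = 50.1250


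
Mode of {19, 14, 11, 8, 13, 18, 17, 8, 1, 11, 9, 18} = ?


Frequencies: 1:1, 8:2, 9:1, 11:2, 13:1, 14:1, 17:1, 18:2, 19:1
Max frequency = 2
Mode = 8, 11, 18

Mode = 8, 11, 18


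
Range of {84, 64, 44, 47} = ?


Max = 84, Min = 44
Range = 84 - 44 = 40

Range = 40


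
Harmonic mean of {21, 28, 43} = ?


Sum of reciprocals = 1/21 + 1/28 + 1/43 = 0.106589
HM = 3/0.106589 = 28.1455

HM = 28.1455


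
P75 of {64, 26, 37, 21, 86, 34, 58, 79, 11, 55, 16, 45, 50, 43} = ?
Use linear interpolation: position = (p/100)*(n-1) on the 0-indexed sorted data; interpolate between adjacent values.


Sorted: 11, 16, 21, 26, 34, 37, 43, 45, 50, 55, 58, 64, 79, 86
n = 14
Index = 75/100 * 13 = 9.7500
Lower = data[9] = 55, Upper = data[10] = 58
P75 = 55 + 0.7500*(3) = 57.2500

P75 = 57.2500


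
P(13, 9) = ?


P(13,9) = 13!/4!
= 6227020800/24
= 259459200

P(13,9) = 259459200


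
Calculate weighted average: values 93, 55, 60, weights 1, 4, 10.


Numerator = 93*1 + 55*4 + 60*10 = 913
Denominator = 1 + 4 + 10 = 15
WM = 913/15 = 60.8667

WM = 60.8667


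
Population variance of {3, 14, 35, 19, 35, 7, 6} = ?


Mean = 17.0000
Squared deviations: 196.0000, 9.0000, 324.0000, 4.0000, 324.0000, 100.0000, 121.0000
Sum = 1078.0000
Variance = 1078.0000/7 = 154.0000

Variance = 154.0000


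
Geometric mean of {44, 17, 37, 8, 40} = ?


Product = 44 × 17 × 37 × 8 × 40 = 8856320
GM = 8856320^(1/5) = 24.5161

GM = 24.5161


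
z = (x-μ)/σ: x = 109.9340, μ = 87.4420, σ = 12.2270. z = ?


z = (109.9340 - 87.4420)/12.2270
= 22.4920/12.2270
= 1.8395

z = 1.8395


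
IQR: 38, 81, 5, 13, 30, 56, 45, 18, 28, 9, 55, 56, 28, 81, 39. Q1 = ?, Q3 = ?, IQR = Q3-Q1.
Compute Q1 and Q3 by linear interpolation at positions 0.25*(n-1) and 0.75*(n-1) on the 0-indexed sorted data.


Sorted: 5, 9, 13, 18, 28, 28, 30, 38, 39, 45, 55, 56, 56, 81, 81
Q1 (25th %ile) = 23.0000
Q3 (75th %ile) = 55.5000
IQR = 55.5000 - 23.0000 = 32.5000

IQR = 32.5000


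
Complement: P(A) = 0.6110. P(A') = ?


P(not A) = 1 - 0.6110 = 0.3890

P(not A) = 0.3890


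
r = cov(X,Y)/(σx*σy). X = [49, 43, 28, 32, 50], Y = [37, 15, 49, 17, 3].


Mean X = 40.4000, Mean Y = 24.2000
SD X = 8.912912, SD Y = 16.521501
Cov = -72.880000
r = -72.880000/(8.912912*16.521501) = -0.4949

r = -0.4949


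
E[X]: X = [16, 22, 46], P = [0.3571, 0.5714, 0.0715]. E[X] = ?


E[X] = 16*0.3571 + 22*0.5714 + 46*0.0715
= 5.7136 + 12.5708 + 3.2890
= 21.5734

E[X] = 21.5734


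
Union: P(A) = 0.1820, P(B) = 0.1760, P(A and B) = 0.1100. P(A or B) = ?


P(A∪B) = 0.1820 + 0.1760 - 0.1100
= 0.3580 - 0.1100
= 0.2480

P(A∪B) = 0.2480


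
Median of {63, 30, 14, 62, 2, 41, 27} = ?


Sorted: 2, 14, 27, 30, 41, 62, 63
n = 7 (odd)
Middle value = 30

Median = 30


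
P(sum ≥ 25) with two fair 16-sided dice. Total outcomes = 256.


Total outcomes = 16×16 = 256
Favorable (sum ≥ 25): 36
P = 36/256 = 0.1406

P = 0.1406


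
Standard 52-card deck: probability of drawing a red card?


26 red cards in 52 cards
P = 26/52 = 0.5000

P = 0.5000


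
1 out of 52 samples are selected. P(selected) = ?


P = 1/52 = 0.0192

P = 0.0192


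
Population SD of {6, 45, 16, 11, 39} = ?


Mean = 23.4000
Variance = 244.2400
SD = sqrt(244.2400) = 15.6282

SD = 15.6282


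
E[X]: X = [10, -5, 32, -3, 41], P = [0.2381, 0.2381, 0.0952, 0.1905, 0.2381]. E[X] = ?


E[X] = 10*0.2381 - 5*0.2381 + 32*0.0952 - 3*0.1905 + 41*0.2381
= 2.3810 - 1.1905 + 3.0464 - 0.5715 + 9.7621
= 13.4275

E[X] = 13.4275


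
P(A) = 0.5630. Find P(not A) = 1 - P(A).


P(not A) = 1 - 0.5630 = 0.4370

P(not A) = 0.4370


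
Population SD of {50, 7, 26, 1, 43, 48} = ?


Mean = 29.1667
Variance = 379.1389
SD = sqrt(379.1389) = 19.4715

SD = 19.4715


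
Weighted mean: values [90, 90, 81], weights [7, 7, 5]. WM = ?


Numerator = 90*7 + 90*7 + 81*5 = 1665
Denominator = 7 + 7 + 5 = 19
WM = 1665/19 = 87.6316

WM = 87.6316


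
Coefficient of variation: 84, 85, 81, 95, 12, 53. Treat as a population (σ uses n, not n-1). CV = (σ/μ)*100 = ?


Mean = 68.3333
SD = 28.2941
CV = (28.2941/68.3333)*100 = 41.4060%

CV = 41.4060%


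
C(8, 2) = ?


C(8,2) = 8!/(2! × 6!)
= 40320/(2 × 720)
= 28

C(8,2) = 28


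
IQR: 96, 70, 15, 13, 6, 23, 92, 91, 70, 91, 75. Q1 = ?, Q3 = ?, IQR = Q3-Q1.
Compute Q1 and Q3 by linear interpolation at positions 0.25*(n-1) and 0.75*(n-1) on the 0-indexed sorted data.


Sorted: 6, 13, 15, 23, 70, 70, 75, 91, 91, 92, 96
Q1 (25th %ile) = 19.0000
Q3 (75th %ile) = 91.0000
IQR = 91.0000 - 19.0000 = 72.0000

IQR = 72.0000


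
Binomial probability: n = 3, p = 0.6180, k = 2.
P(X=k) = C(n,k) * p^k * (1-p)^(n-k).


C(3,2) = 3
p^2 = 0.381924
(1-p)^1 = 0.382000
P = 3 * 0.381924 * 0.382000 = 0.4377

P(X=2) = 0.4377


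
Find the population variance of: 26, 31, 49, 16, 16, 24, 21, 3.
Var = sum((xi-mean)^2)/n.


Mean = 23.2500
Squared deviations: 7.5625, 60.0625, 663.0625, 52.5625, 52.5625, 0.5625, 5.0625, 410.0625
Sum = 1251.5000
Variance = 1251.5000/8 = 156.4375

Variance = 156.4375


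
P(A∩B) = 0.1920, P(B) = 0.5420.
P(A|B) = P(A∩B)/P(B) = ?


P(A|B) = 0.1920/0.5420 = 0.3542

P(A|B) = 0.3542


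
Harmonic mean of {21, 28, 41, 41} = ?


Sum of reciprocals = 1/21 + 1/28 + 1/41 + 1/41 = 0.132114
HM = 4/0.132114 = 30.2769

HM = 30.2769


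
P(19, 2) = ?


P(19,2) = 19!/17!
= 121645100408832000/355687428096000
= 342

P(19,2) = 342


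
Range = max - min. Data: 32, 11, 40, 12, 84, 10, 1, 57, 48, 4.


Max = 84, Min = 1
Range = 84 - 1 = 83

Range = 83


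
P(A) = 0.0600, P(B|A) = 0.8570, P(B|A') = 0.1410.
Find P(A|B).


P(B) = P(B|A)*P(A) + P(B|A')*P(A')
= 0.8570*0.0600 + 0.1410*0.9400
= 0.051420 + 0.132540 = 0.183960
P(A|B) = 0.051420/0.183960 = 0.2795

P(A|B) = 0.2795


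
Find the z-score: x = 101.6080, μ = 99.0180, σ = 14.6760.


z = (101.6080 - 99.0180)/14.6760
= 2.5900/14.6760
= 0.1765

z = 0.1765


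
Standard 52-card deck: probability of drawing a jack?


4 jacks in 52 cards
P = 4/52 = 0.0769

P = 0.0769


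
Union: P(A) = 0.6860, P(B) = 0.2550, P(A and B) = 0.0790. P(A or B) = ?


P(A∪B) = 0.6860 + 0.2550 - 0.0790
= 0.9410 - 0.0790
= 0.8620

P(A∪B) = 0.8620


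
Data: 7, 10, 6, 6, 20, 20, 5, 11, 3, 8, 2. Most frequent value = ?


Frequencies: 2:1, 3:1, 5:1, 6:2, 7:1, 8:1, 10:1, 11:1, 20:2
Max frequency = 2
Mode = 6, 20

Mode = 6, 20


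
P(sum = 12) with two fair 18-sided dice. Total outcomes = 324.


Total outcomes = 18×18 = 324
Favorable (sum = 12): 11
P = 11/324 = 0.0340

P = 0.0340


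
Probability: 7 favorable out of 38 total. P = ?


P = 7/38 = 0.1842

P = 0.1842


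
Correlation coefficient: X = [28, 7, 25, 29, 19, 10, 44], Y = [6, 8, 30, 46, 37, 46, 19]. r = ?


Mean X = 23.1429, Mean Y = 27.4286
SD X = 11.630361, SD Y = 15.564219
Cov = -19.489796
r = -19.489796/(11.630361*15.564219) = -0.1077

r = -0.1077


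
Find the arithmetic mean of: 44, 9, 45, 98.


Sum = 44 + 9 + 45 + 98 = 196
n = 4
Mean = 196/4 = 49.0000

Mean = 49.0000


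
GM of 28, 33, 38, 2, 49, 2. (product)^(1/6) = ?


Product = 28 × 33 × 38 × 2 × 49 × 2 = 6881952
GM = 6881952^(1/6) = 13.7917

GM = 13.7917


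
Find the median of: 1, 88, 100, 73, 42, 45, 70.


Sorted: 1, 42, 45, 70, 73, 88, 100
n = 7 (odd)
Middle value = 70

Median = 70


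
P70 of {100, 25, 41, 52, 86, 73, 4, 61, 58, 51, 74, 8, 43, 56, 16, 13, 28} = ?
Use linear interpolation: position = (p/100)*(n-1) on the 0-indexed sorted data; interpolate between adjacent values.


Sorted: 4, 8, 13, 16, 25, 28, 41, 43, 51, 52, 56, 58, 61, 73, 74, 86, 100
n = 17
Index = 70/100 * 16 = 11.2000
Lower = data[11] = 58, Upper = data[12] = 61
P70 = 58 + 0.2000*(3) = 58.6000

P70 = 58.6000


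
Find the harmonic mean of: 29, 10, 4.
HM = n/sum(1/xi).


Sum of reciprocals = 1/29 + 1/10 + 1/4 = 0.384483
HM = 3/0.384483 = 7.8027

HM = 7.8027


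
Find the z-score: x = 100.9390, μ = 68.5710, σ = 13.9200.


z = (100.9390 - 68.5710)/13.9200
= 32.3680/13.9200
= 2.3253

z = 2.3253


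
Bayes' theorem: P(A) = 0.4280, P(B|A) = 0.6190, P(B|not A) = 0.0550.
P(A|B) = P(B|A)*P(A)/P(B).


P(B) = P(B|A)*P(A) + P(B|A')*P(A')
= 0.6190*0.4280 + 0.0550*0.5720
= 0.264932 + 0.031460 = 0.296392
P(A|B) = 0.264932/0.296392 = 0.8939

P(A|B) = 0.8939


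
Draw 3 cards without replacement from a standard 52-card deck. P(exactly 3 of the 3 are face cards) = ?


Hypergeometric: P(X=3) = C(12,3)·C(40,0) / C(52,3)
= 220 × 1 / 22100
= 220/22100 = 0.0100

P = 0.0100


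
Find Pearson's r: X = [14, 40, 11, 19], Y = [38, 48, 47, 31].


Mean X = 21.0000, Mean Y = 41.0000
SD X = 11.335784, SD Y = 6.964194
Cov = 28.500000
r = 28.500000/(11.335784*6.964194) = 0.3610

r = 0.3610


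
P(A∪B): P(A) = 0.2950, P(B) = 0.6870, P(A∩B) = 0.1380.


P(A∪B) = 0.2950 + 0.6870 - 0.1380
= 0.9820 - 0.1380
= 0.8440

P(A∪B) = 0.8440


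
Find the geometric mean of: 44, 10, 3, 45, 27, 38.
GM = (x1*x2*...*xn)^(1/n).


Product = 44 × 10 × 3 × 45 × 27 × 38 = 60944400
GM = 60944400^(1/6) = 19.8376

GM = 19.8376


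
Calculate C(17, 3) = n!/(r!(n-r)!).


C(17,3) = 17!/(3! × 14!)
= 355687428096000/(6 × 87178291200)
= 680

C(17,3) = 680


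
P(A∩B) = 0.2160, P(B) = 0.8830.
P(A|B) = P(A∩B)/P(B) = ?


P(A|B) = 0.2160/0.8830 = 0.2446

P(A|B) = 0.2446


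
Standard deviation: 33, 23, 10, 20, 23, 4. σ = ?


Mean = 18.8333
Variance = 89.1389
SD = sqrt(89.1389) = 9.4413

SD = 9.4413


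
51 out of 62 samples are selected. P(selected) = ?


P = 51/62 = 0.8226

P = 0.8226


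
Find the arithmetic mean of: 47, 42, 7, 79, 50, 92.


Sum = 47 + 42 + 7 + 79 + 50 + 92 = 317
n = 6
Mean = 317/6 = 52.8333

Mean = 52.8333


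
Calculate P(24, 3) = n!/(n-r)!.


P(24,3) = 24!/21!
= 620448401733239439360000/51090942171709440000
= 12144

P(24,3) = 12144


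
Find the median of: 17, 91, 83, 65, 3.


Sorted: 3, 17, 65, 83, 91
n = 5 (odd)
Middle value = 65

Median = 65


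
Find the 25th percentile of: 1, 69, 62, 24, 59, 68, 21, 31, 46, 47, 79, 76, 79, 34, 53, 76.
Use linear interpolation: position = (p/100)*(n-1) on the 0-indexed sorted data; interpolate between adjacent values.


Sorted: 1, 21, 24, 31, 34, 46, 47, 53, 59, 62, 68, 69, 76, 76, 79, 79
n = 16
Index = 25/100 * 15 = 3.7500
Lower = data[3] = 31, Upper = data[4] = 34
P25 = 31 + 0.7500*(3) = 33.2500

P25 = 33.2500


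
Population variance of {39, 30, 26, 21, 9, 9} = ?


Mean = 22.3333
Squared deviations: 277.7778, 58.7778, 13.4444, 1.7778, 177.7778, 177.7778
Sum = 707.3333
Variance = 707.3333/6 = 117.8889

Variance = 117.8889


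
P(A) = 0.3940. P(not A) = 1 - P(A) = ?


P(not A) = 1 - 0.3940 = 0.6060

P(not A) = 0.6060


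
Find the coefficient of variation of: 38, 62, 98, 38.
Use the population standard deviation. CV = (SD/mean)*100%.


Mean = 59.0000
SD = 24.5561
CV = (24.5561/59.0000)*100 = 41.6204%

CV = 41.6204%


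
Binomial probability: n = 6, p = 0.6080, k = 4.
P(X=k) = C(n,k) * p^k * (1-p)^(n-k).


C(6,4) = 15
p^4 = 0.136651
(1-p)^2 = 0.153664
P = 15 * 0.136651 * 0.153664 = 0.3150

P(X=4) = 0.3150


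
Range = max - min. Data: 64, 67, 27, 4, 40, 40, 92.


Max = 92, Min = 4
Range = 92 - 4 = 88

Range = 88


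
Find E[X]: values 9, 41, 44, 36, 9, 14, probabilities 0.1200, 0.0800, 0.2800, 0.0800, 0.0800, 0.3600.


E[X] = 9*0.1200 + 41*0.0800 + 44*0.2800 + 36*0.0800 + 9*0.0800 + 14*0.3600
= 1.0800 + 3.2800 + 12.3200 + 2.8800 + 0.7200 + 5.0400
= 25.3200

E[X] = 25.3200


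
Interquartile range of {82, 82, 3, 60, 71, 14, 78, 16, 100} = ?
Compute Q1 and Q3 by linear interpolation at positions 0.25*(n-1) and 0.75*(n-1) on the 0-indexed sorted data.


Sorted: 3, 14, 16, 60, 71, 78, 82, 82, 100
Q1 (25th %ile) = 16.0000
Q3 (75th %ile) = 82.0000
IQR = 82.0000 - 16.0000 = 66.0000

IQR = 66.0000


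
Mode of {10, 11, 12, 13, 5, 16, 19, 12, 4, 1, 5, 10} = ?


Frequencies: 1:1, 4:1, 5:2, 10:2, 11:1, 12:2, 13:1, 16:1, 19:1
Max frequency = 2
Mode = 5, 10, 12

Mode = 5, 10, 12


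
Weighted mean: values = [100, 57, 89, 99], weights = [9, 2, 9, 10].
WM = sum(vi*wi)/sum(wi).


Numerator = 100*9 + 57*2 + 89*9 + 99*10 = 2805
Denominator = 9 + 2 + 9 + 10 = 30
WM = 2805/30 = 93.5000

WM = 93.5000


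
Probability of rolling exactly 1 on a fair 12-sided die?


Favorable outcomes (roll = 1): 1
Total outcomes = 12
P = 1/12 = 0.0833

P = 0.0833


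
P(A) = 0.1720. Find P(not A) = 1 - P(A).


P(not A) = 1 - 0.1720 = 0.8280

P(not A) = 0.8280


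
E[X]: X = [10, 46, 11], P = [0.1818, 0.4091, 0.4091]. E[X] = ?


E[X] = 10*0.1818 + 46*0.4091 + 11*0.4091
= 1.8180 + 18.8186 + 4.5001
= 25.1367

E[X] = 25.1367


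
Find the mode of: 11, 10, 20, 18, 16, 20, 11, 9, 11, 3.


Frequencies: 3:1, 9:1, 10:1, 11:3, 16:1, 18:1, 20:2
Max frequency = 3
Mode = 11

Mode = 11


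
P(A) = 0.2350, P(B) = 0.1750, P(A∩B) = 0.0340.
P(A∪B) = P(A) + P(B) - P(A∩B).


P(A∪B) = 0.2350 + 0.1750 - 0.0340
= 0.4100 - 0.0340
= 0.3760

P(A∪B) = 0.3760


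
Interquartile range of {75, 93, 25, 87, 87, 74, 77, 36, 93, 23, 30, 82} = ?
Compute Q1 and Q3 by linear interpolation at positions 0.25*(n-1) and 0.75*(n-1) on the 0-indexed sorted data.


Sorted: 23, 25, 30, 36, 74, 75, 77, 82, 87, 87, 93, 93
Q1 (25th %ile) = 34.5000
Q3 (75th %ile) = 87.0000
IQR = 87.0000 - 34.5000 = 52.5000

IQR = 52.5000


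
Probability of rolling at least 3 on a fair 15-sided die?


Favorable outcomes (roll ≥ 3): 13
Total outcomes = 15
P = 13/15 = 0.8667

P = 0.8667


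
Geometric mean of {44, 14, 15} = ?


Product = 44 × 14 × 15 = 9240
GM = 9240^(1/3) = 20.9841

GM = 20.9841


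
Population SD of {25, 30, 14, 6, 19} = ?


Mean = 18.8000
Variance = 70.1600
SD = sqrt(70.1600) = 8.3762

SD = 8.3762


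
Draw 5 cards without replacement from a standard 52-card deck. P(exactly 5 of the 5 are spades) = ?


Hypergeometric: P(X=5) = C(13,5)·C(39,0) / C(52,5)
= 1287 × 1 / 2598960
= 1287/2598960 = 0.0005

P = 0.0005


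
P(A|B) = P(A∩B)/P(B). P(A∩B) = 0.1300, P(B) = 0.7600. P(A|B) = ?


P(A|B) = 0.1300/0.7600 = 0.1711

P(A|B) = 0.1711


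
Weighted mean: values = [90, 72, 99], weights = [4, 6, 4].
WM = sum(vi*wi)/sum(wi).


Numerator = 90*4 + 72*6 + 99*4 = 1188
Denominator = 4 + 6 + 4 = 14
WM = 1188/14 = 84.8571

WM = 84.8571


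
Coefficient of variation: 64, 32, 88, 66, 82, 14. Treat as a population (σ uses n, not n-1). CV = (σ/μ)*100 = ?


Mean = 57.6667
SD = 26.4176
CV = (26.4176/57.6667)*100 = 45.8108%

CV = 45.8108%


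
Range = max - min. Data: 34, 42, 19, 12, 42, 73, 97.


Max = 97, Min = 12
Range = 97 - 12 = 85

Range = 85


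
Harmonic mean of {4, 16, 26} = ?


Sum of reciprocals = 1/4 + 1/16 + 1/26 = 0.350962
HM = 3/0.350962 = 8.5479

HM = 8.5479


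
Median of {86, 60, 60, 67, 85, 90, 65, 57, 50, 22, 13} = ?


Sorted: 13, 22, 50, 57, 60, 60, 65, 67, 85, 86, 90
n = 11 (odd)
Middle value = 60

Median = 60


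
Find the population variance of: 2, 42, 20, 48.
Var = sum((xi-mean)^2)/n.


Mean = 28.0000
Squared deviations: 676.0000, 196.0000, 64.0000, 400.0000
Sum = 1336.0000
Variance = 1336.0000/4 = 334.0000

Variance = 334.0000


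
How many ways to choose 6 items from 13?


C(13,6) = 13!/(6! × 7!)
= 6227020800/(720 × 5040)
= 1716

C(13,6) = 1716


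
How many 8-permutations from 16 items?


P(16,8) = 16!/8!
= 20922789888000/40320
= 518918400

P(16,8) = 518918400


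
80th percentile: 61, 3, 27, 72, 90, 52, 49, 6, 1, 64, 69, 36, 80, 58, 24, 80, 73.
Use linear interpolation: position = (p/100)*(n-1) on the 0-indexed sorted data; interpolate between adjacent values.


Sorted: 1, 3, 6, 24, 27, 36, 49, 52, 58, 61, 64, 69, 72, 73, 80, 80, 90
n = 17
Index = 80/100 * 16 = 12.8000
Lower = data[12] = 72, Upper = data[13] = 73
P80 = 72 + 0.8000*(1) = 72.8000

P80 = 72.8000


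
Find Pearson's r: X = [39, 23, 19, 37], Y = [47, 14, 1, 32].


Mean X = 29.5000, Mean Y = 23.5000
SD X = 8.645808, SD Y = 17.471405
Cov = 146.250000
r = 146.250000/(8.645808*17.471405) = 0.9682

r = 0.9682


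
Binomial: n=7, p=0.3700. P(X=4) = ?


C(7,4) = 35
p^4 = 0.018742
(1-p)^3 = 0.250047
P = 35 * 0.018742 * 0.250047 = 0.1640

P(X=4) = 0.1640


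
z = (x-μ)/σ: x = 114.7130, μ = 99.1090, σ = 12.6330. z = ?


z = (114.7130 - 99.1090)/12.6330
= 15.6040/12.6330
= 1.2352

z = 1.2352


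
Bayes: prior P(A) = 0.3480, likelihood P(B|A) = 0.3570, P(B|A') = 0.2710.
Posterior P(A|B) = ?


P(B) = P(B|A)*P(A) + P(B|A')*P(A')
= 0.3570*0.3480 + 0.2710*0.6520
= 0.124236 + 0.176692 = 0.300928
P(A|B) = 0.124236/0.300928 = 0.4128

P(A|B) = 0.4128


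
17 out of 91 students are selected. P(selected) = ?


P = 17/91 = 0.1868

P = 0.1868


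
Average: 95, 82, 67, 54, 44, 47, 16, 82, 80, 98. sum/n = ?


Sum = 95 + 82 + 67 + 54 + 44 + 47 + 16 + 82 + 80 + 98 = 665
n = 10
Mean = 665/10 = 66.5000

Mean = 66.5000


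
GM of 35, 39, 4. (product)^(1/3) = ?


Product = 35 × 39 × 4 = 5460
GM = 5460^(1/3) = 17.6088

GM = 17.6088


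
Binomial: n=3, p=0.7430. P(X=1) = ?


C(3,1) = 3
p^1 = 0.743000
(1-p)^2 = 0.066049
P = 3 * 0.743000 * 0.066049 = 0.1472

P(X=1) = 0.1472


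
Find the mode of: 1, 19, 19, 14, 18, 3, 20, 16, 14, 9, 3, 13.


Frequencies: 1:1, 3:2, 9:1, 13:1, 14:2, 16:1, 18:1, 19:2, 20:1
Max frequency = 2
Mode = 3, 14, 19

Mode = 3, 14, 19


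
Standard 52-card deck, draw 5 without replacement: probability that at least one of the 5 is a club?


P(at least one) = 1 - P(none)
P(none) = (39/52) × (38/51) × (37/50) × (36/49) × (35/48) = 0.221534
P(at least one) = 1 - 0.221534 = 0.7785

P = 0.7785


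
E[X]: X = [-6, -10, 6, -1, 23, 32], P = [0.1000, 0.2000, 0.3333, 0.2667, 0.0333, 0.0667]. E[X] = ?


E[X] = -6*0.1000 - 10*0.2000 + 6*0.3333 - 1*0.2667 + 23*0.0333 + 32*0.0667
= -0.6000 - 2.0000 + 1.9998 - 0.2667 + 0.7659 + 2.1344
= 2.0334

E[X] = 2.0334


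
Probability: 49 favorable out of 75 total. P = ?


P = 49/75 = 0.6533

P = 0.6533


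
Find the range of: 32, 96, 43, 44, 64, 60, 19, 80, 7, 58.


Max = 96, Min = 7
Range = 96 - 7 = 89

Range = 89


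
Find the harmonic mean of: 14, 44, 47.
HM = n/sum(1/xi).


Sum of reciprocals = 1/14 + 1/44 + 1/47 = 0.115432
HM = 3/0.115432 = 25.9892

HM = 25.9892


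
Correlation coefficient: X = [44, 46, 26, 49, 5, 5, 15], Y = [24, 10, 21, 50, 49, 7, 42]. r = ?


Mean X = 27.1429, Mean Y = 29.0000
SD X = 17.915903, SD Y = 16.664762
Cov = -12.571429
r = -12.571429/(17.915903*16.664762) = -0.0421

r = -0.0421


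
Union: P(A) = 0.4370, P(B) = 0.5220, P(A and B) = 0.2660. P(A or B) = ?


P(A∪B) = 0.4370 + 0.5220 - 0.2660
= 0.9590 - 0.2660
= 0.6930

P(A∪B) = 0.6930


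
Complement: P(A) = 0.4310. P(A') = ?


P(not A) = 1 - 0.4310 = 0.5690

P(not A) = 0.5690


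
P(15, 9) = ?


P(15,9) = 15!/6!
= 1307674368000/720
= 1816214400

P(15,9) = 1816214400


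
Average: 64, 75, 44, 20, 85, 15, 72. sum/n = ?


Sum = 64 + 75 + 44 + 20 + 85 + 15 + 72 = 375
n = 7
Mean = 375/7 = 53.5714

Mean = 53.5714


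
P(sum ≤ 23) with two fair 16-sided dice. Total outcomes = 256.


Total outcomes = 16×16 = 256
Favorable (sum ≤ 23): 211
P = 211/256 = 0.8242

P = 0.8242


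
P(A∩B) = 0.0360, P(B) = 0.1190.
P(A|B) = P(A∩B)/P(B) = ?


P(A|B) = 0.0360/0.1190 = 0.3025

P(A|B) = 0.3025


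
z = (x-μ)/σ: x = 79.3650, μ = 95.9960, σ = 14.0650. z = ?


z = (79.3650 - 95.9960)/14.0650
= -16.6310/14.0650
= -1.1824

z = -1.1824


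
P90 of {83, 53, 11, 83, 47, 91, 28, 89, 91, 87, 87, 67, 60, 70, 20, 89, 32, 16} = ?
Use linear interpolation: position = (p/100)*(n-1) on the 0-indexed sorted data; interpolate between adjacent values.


Sorted: 11, 16, 20, 28, 32, 47, 53, 60, 67, 70, 83, 83, 87, 87, 89, 89, 91, 91
n = 18
Index = 90/100 * 17 = 15.3000
Lower = data[15] = 89, Upper = data[16] = 91
P90 = 89 + 0.3000*(2) = 89.6000

P90 = 89.6000


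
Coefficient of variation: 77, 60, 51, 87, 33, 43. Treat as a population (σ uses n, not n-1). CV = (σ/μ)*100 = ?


Mean = 58.5000
SD = 18.7239
CV = (18.7239/58.5000)*100 = 32.0066%

CV = 32.0066%


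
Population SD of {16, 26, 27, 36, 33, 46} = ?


Mean = 30.6667
Variance = 86.5556
SD = sqrt(86.5556) = 9.3035

SD = 9.3035


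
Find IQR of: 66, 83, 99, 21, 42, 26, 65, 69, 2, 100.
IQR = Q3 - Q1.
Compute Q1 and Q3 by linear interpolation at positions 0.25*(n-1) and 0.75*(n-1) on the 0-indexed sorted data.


Sorted: 2, 21, 26, 42, 65, 66, 69, 83, 99, 100
Q1 (25th %ile) = 30.0000
Q3 (75th %ile) = 79.5000
IQR = 79.5000 - 30.0000 = 49.5000

IQR = 49.5000
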